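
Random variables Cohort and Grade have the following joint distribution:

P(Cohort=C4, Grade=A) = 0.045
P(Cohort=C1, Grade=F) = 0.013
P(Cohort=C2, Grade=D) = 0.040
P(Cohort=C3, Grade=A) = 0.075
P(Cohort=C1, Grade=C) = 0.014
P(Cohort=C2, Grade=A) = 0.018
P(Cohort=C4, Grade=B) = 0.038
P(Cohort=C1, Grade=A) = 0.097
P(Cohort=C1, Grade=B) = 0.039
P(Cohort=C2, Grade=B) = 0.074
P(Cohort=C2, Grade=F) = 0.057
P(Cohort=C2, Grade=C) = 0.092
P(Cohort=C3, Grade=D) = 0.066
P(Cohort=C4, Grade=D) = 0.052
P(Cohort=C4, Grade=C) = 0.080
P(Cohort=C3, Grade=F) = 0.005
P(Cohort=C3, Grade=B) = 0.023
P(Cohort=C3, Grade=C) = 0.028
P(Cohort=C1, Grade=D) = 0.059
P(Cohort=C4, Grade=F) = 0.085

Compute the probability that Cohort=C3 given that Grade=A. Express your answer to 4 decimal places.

0.3191

P(Grade=A) = 0.097 + 0.018 + 0.075 + 0.045 = 0.235.
P(Cohort=C3 | Grade=A) = 0.075/0.235 = 0.3191.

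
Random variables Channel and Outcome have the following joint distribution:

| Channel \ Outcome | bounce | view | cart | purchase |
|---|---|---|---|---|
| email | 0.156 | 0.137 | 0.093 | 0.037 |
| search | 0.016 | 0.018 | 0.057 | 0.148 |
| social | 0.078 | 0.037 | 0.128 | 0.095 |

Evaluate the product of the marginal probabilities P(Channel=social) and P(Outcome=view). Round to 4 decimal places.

0.0649

P(Channel=social) = 0.078 + 0.037 + 0.128 + 0.095 = 0.338.
P(Outcome=view) = 0.137 + 0.018 + 0.037 = 0.192.
Product: 0.338 × 0.192 = 0.0649.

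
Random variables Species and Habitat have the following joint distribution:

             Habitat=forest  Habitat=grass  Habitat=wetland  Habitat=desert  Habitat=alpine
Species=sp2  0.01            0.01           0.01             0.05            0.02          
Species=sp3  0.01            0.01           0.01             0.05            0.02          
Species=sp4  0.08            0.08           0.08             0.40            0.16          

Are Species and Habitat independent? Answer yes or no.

yes

Every cell satisfies P(Species,Habitat) = P(Species)·P(Habitat). For instance P(Species=sp2) = 0.10, P(Habitat=wetland) = 0.10, and 0.10×0.10 = 0.01 matches the joint entry. So Species and Habitat are independent.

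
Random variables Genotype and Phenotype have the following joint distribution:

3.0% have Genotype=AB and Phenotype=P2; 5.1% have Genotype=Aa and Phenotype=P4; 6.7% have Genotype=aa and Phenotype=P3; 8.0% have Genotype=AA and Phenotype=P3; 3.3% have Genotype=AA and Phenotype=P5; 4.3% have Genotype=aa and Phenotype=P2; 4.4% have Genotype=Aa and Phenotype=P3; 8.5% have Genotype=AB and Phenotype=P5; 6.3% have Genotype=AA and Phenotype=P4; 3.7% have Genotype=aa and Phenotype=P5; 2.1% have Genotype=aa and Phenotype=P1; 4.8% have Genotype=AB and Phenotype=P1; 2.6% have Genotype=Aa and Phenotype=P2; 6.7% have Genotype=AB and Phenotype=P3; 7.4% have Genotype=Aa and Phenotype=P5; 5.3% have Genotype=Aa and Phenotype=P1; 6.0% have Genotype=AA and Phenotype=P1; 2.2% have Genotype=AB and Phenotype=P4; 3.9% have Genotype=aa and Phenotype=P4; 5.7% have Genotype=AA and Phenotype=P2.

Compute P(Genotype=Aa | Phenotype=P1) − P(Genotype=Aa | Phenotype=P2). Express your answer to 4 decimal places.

P(Phenotype=P1) = 0.060 + 0.053 + 0.021 + 0.048 = 0.182; P(Genotype=Aa | Phenotype=P1) = 0.053/0.182 = 0.29121.
P(Phenotype=P2) = 0.057 + 0.026 + 0.043 + 0.030 = 0.156; P(Genotype=Aa | Phenotype=P2) = 0.026/0.156 = 0.16667.
Difference = 0.1245.

0.1245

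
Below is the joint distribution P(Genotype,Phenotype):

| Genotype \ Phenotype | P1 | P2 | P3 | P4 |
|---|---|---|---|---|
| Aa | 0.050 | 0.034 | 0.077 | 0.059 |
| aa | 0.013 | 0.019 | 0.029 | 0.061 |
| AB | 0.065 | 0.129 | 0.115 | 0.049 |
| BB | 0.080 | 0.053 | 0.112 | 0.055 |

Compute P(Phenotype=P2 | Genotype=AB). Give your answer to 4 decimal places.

0.3603

P(Genotype=AB) = 0.065 + 0.129 + 0.115 + 0.049 = 0.358.
P(Phenotype=P2 | Genotype=AB) = 0.129/0.358 = 0.3603.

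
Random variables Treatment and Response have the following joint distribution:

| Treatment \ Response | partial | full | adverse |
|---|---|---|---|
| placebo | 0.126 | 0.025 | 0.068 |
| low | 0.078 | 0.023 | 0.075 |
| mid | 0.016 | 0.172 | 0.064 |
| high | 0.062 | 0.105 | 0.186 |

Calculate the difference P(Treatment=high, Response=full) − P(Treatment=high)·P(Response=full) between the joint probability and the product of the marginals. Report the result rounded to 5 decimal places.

P(Treatment=high) = 0.062 + 0.105 + 0.186 = 0.353.
P(Response=full) = 0.025 + 0.023 + 0.172 + 0.105 = 0.325.
P(Treatment=high, Response=full) − P(Treatment=high)P(Response=full) = 0.105 − 0.353×0.325 = -0.00973.

-0.00973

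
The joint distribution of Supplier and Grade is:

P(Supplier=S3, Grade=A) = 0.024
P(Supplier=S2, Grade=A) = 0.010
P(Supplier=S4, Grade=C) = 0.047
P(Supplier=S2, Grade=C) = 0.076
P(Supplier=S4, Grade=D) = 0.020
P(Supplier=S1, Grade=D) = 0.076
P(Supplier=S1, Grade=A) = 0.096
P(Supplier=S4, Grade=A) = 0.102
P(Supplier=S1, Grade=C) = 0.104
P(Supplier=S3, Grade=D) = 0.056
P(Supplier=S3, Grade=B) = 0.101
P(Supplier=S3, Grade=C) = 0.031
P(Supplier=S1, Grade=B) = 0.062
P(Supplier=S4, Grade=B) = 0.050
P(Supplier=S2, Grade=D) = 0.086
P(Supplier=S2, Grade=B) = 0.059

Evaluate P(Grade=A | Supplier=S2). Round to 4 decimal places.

0.0433

P(Supplier=S2) = 0.010 + 0.059 + 0.076 + 0.086 = 0.231.
P(Grade=A | Supplier=S2) = 0.010/0.231 = 0.0433.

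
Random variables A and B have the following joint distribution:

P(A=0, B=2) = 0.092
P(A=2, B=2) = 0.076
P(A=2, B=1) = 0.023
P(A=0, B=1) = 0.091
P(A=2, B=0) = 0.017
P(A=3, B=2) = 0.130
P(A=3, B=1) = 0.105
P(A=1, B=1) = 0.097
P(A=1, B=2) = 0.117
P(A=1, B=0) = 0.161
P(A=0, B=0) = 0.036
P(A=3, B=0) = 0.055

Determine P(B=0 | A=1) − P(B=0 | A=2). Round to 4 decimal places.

P(A=1) = 0.161 + 0.097 + 0.117 = 0.375; P(B=0 | A=1) = 0.161/0.375 = 0.42933.
P(A=2) = 0.017 + 0.023 + 0.076 = 0.116; P(B=0 | A=2) = 0.017/0.116 = 0.14655.
Difference = 0.2828.

0.2828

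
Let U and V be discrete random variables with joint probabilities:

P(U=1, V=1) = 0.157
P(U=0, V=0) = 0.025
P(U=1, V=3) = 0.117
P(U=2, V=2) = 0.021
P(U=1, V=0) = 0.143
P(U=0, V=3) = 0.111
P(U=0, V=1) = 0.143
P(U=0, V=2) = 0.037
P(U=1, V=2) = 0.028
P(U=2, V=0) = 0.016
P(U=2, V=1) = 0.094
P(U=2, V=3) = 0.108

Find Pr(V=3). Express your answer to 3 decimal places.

0.336

P(V=3) = 0.111 + 0.117 + 0.108 = 0.336.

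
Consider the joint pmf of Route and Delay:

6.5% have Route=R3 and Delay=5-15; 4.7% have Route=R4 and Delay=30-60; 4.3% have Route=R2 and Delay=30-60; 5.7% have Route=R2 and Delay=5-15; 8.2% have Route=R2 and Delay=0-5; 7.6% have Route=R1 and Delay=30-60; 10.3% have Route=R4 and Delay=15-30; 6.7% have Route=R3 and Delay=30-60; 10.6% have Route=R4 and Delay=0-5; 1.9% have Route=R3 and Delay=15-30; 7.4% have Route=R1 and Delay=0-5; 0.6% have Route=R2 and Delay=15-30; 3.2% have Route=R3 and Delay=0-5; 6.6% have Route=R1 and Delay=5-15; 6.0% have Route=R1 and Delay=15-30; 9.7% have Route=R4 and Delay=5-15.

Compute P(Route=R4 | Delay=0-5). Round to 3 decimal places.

P(Delay=0-5) = 0.074 + 0.082 + 0.032 + 0.106 = 0.294.
P(Route=R4 | Delay=0-5) = 0.106/0.294 = 0.361.

0.361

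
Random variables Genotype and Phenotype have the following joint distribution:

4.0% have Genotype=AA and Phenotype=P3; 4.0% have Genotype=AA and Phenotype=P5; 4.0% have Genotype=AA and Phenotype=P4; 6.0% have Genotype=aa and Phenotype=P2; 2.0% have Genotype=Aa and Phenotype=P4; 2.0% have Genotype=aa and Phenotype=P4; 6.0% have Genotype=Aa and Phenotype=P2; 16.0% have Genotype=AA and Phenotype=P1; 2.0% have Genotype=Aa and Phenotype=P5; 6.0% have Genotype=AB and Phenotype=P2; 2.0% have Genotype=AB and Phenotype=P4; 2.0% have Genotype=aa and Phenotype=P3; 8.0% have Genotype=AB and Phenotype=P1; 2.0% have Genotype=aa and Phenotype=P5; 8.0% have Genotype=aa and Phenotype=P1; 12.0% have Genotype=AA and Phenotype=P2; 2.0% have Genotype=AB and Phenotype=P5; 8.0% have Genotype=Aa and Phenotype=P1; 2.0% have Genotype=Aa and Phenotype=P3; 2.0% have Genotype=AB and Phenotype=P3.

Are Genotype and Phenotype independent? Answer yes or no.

Every cell satisfies P(Genotype,Phenotype) = P(Genotype)·P(Phenotype). For instance P(Genotype=aa) = 0.200, P(Phenotype=P4) = 0.100, and 0.200×0.100 = 0.020 matches the joint entry. So Genotype and Phenotype are independent.

yes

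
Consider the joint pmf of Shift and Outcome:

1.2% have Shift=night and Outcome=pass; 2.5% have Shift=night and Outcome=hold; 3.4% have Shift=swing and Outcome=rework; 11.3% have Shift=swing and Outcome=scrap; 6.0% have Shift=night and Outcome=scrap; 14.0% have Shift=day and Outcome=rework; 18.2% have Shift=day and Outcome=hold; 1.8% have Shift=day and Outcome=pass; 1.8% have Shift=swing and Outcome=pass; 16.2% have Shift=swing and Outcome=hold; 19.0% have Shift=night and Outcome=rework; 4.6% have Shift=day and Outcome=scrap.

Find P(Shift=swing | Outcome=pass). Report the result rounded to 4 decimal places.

0.3750

P(Outcome=pass) = 0.018 + 0.018 + 0.012 = 0.048.
P(Shift=swing | Outcome=pass) = 0.018/0.048 = 0.3750.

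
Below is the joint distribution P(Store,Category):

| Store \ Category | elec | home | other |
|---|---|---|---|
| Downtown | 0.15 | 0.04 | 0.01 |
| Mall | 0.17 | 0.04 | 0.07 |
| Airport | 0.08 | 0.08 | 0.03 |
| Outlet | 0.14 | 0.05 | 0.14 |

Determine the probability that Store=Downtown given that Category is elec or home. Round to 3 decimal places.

0.253

P(Category=elec) = 0.15 + 0.17 + 0.08 + 0.14 = 0.54.
P(Category=home) = 0.04 + 0.04 + 0.08 + 0.05 = 0.21.
P(Category ∈ {elec, home}) = 0.54 + 0.21 = 0.75; P(Store=Downtown, Category ∈ {elec, home}) = 0.15 + 0.04 = 0.19.
P(Store=Downtown | Category ∈ {elec, home}) = 0.19/0.75 = 0.253.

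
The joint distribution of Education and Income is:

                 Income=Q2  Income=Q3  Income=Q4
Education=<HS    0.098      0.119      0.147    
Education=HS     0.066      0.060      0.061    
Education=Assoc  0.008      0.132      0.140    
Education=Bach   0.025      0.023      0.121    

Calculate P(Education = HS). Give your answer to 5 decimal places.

0.18700

P(Education=HS) = 0.066 + 0.060 + 0.061 = 0.187.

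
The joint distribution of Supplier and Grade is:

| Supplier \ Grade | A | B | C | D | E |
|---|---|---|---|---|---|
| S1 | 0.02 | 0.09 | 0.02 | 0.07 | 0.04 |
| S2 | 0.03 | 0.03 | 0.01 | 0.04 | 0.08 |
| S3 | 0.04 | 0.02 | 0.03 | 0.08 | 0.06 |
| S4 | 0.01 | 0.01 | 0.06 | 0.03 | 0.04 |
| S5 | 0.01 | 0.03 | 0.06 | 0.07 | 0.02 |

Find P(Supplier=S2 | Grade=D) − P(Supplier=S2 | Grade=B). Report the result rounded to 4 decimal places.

P(Grade=D) = 0.07 + 0.04 + 0.08 + 0.03 + 0.07 = 0.29; P(Supplier=S2 | Grade=D) = 0.04/0.29 = 0.13793.
P(Grade=B) = 0.09 + 0.03 + 0.02 + 0.01 + 0.03 = 0.18; P(Supplier=S2 | Grade=B) = 0.03/0.18 = 0.16667.
Difference = -0.0287.

-0.0287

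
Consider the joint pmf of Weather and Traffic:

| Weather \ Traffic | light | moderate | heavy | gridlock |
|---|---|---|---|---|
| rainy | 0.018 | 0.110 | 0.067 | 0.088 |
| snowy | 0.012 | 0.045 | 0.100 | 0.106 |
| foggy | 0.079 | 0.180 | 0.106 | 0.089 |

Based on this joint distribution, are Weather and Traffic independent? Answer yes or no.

no

P(Weather=snowy) = 0.263 and P(Traffic=moderate) = 0.335, so their product is 0.08811, but P(Weather=snowy, Traffic=moderate) = 0.045. Since these differ, Weather and Traffic are not independent.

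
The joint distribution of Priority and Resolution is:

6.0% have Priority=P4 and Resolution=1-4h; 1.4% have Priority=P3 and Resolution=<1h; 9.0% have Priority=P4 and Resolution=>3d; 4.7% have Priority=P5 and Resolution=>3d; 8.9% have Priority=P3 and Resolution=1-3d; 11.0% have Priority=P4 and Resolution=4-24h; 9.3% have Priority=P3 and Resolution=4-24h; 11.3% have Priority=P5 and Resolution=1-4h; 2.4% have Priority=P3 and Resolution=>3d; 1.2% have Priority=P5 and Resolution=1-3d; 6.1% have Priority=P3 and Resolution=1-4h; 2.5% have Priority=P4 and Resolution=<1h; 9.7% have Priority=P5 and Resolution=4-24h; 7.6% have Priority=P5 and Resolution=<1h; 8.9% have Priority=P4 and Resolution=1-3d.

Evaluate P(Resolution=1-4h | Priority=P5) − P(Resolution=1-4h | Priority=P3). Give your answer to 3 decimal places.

0.110

P(Priority=P5) = 0.076 + 0.113 + 0.097 + 0.012 + 0.047 = 0.345; P(Resolution=1-4h | Priority=P5) = 0.113/0.345 = 0.3275.
P(Priority=P3) = 0.014 + 0.061 + 0.093 + 0.089 + 0.024 = 0.281; P(Resolution=1-4h | Priority=P3) = 0.061/0.281 = 0.2171.
Difference = 0.110.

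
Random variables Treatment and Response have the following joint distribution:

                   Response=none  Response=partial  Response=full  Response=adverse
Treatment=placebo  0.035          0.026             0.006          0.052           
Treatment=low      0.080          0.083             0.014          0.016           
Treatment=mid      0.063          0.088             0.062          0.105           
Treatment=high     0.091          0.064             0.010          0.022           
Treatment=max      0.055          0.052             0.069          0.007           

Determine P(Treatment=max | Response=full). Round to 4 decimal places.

0.4286

P(Response=full) = 0.006 + 0.014 + 0.062 + 0.010 + 0.069 = 0.161.
P(Treatment=max | Response=full) = 0.069/0.161 = 0.4286.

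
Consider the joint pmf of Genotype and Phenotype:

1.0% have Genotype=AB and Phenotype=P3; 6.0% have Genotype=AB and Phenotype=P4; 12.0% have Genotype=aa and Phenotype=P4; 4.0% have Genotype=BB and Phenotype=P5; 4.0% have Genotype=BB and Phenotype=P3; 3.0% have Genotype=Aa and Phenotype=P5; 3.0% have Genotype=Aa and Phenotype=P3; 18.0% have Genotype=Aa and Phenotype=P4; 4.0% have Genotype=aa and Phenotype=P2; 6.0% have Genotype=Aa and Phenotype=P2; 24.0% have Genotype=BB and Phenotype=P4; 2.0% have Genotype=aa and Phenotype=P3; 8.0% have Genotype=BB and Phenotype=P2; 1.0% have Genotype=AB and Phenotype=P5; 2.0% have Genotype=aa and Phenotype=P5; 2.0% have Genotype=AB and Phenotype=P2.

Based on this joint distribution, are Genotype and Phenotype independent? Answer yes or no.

Every cell satisfies P(Genotype,Phenotype) = P(Genotype)·P(Phenotype). For instance P(Genotype=Aa) = 0.300, P(Phenotype=P4) = 0.600, and 0.300×0.600 = 0.180 matches the joint entry. So Genotype and Phenotype are independent.

yes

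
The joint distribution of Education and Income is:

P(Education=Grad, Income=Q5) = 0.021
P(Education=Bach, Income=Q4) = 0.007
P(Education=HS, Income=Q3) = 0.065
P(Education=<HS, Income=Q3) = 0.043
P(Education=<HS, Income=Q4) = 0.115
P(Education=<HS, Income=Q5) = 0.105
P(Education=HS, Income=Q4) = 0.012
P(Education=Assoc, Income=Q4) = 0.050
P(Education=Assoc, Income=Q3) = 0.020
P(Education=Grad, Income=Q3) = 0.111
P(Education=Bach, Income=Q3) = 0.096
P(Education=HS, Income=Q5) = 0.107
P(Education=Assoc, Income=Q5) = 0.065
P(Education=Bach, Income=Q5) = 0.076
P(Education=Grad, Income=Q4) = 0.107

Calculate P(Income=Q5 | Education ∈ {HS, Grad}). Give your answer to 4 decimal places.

P(Education=HS) = 0.065 + 0.012 + 0.107 = 0.184.
P(Education=Grad) = 0.111 + 0.107 + 0.021 = 0.239.
P(Education ∈ {HS, Grad}) = 0.184 + 0.239 = 0.423; P(Income=Q5, Education ∈ {HS, Grad}) = 0.107 + 0.021 = 0.128.
P(Income=Q5 | Education ∈ {HS, Grad}) = 0.128/0.423 = 0.3026.

0.3026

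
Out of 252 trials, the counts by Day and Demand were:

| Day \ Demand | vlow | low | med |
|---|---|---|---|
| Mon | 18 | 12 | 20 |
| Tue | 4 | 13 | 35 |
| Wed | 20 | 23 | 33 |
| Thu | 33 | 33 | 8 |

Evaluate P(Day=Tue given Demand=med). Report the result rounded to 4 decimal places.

0.3646

Total with Demand=med: 20 + 35 + 33 + 8 = 96.
P(Day=Tue | Demand=med) = 35/96 = 0.3646.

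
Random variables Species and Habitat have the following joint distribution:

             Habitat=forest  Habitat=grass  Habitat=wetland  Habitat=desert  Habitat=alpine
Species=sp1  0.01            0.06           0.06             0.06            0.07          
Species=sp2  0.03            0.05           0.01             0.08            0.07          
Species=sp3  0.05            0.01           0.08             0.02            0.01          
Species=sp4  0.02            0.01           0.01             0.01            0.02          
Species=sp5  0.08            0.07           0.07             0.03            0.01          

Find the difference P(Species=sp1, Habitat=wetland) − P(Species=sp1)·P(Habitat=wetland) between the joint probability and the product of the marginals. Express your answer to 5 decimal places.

P(Species=sp1) = 0.01 + 0.06 + 0.06 + 0.06 + 0.07 = 0.26.
P(Habitat=wetland) = 0.06 + 0.01 + 0.08 + 0.01 + 0.07 = 0.23.
P(Species=sp1, Habitat=wetland) − P(Species=sp1)P(Habitat=wetland) = 0.06 − 0.26×0.23 = 0.00020.

0.00020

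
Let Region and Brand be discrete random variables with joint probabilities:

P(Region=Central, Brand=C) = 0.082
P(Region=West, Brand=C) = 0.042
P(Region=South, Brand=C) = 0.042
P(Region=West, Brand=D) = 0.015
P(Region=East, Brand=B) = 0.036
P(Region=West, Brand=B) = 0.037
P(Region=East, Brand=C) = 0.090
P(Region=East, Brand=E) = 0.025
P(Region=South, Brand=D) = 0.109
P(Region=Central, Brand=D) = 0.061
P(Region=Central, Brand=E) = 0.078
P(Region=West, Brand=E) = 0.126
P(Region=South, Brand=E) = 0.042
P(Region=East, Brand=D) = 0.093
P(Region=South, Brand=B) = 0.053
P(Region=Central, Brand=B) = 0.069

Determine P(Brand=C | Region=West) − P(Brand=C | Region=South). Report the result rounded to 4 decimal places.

0.0202

P(Region=West) = 0.037 + 0.042 + 0.015 + 0.126 = 0.220; P(Brand=C | Region=West) = 0.042/0.220 = 0.19091.
P(Region=South) = 0.053 + 0.042 + 0.109 + 0.042 = 0.246; P(Brand=C | Region=South) = 0.042/0.246 = 0.17073.
Difference = 0.0202.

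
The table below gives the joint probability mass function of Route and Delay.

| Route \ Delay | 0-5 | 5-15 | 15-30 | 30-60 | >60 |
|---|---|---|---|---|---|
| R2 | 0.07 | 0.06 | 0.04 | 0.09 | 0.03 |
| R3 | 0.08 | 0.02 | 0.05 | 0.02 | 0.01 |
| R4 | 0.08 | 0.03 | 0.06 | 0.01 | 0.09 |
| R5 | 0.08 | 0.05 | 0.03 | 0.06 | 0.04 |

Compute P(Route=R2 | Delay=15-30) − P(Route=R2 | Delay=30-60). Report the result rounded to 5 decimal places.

-0.27778

P(Delay=15-30) = 0.04 + 0.05 + 0.06 + 0.03 = 0.18; P(Route=R2 | Delay=15-30) = 0.04/0.18 = 0.222222.
P(Delay=30-60) = 0.09 + 0.02 + 0.01 + 0.06 = 0.18; P(Route=R2 | Delay=30-60) = 0.09/0.18 = 0.500000.
Difference = -0.27778.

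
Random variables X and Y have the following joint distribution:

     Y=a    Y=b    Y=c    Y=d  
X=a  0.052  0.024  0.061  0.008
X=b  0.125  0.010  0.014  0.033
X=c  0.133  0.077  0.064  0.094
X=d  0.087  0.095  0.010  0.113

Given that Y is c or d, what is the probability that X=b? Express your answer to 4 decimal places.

0.1184

P(Y=c) = 0.061 + 0.014 + 0.064 + 0.010 = 0.149.
P(Y=d) = 0.008 + 0.033 + 0.094 + 0.113 = 0.248.
P(Y ∈ {c, d}) = 0.149 + 0.248 = 0.397; P(X=b, Y ∈ {c, d}) = 0.014 + 0.033 = 0.047.
P(X=b | Y ∈ {c, d}) = 0.047/0.397 = 0.1184.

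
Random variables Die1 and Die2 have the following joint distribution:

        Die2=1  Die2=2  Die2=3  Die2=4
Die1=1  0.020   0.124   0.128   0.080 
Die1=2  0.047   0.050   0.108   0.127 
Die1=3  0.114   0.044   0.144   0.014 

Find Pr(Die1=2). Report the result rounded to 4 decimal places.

P(Die1=2) = 0.047 + 0.050 + 0.108 + 0.127 = 0.332.

0.3320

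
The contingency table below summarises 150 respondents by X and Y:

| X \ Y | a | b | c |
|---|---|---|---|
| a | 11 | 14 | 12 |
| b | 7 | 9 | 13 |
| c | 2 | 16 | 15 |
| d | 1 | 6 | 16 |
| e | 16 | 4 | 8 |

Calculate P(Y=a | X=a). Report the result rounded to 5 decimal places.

0.29730

Total with X=a: 11 + 14 + 12 = 37.
P(Y=a | X=a) = 11/37 = 0.29730.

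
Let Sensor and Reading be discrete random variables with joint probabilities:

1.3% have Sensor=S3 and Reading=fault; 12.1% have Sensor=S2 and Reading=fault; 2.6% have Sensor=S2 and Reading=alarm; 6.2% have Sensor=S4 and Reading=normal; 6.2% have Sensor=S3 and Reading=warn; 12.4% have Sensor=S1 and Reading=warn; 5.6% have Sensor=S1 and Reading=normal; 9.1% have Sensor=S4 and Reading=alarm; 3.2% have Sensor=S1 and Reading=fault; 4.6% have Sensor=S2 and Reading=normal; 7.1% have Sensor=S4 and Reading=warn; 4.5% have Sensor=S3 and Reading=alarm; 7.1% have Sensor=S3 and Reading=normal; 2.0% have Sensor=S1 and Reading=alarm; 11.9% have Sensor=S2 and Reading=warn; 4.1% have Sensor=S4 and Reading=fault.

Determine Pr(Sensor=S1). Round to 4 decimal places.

P(Sensor=S1) = 0.056 + 0.124 + 0.020 + 0.032 = 0.232.

0.2320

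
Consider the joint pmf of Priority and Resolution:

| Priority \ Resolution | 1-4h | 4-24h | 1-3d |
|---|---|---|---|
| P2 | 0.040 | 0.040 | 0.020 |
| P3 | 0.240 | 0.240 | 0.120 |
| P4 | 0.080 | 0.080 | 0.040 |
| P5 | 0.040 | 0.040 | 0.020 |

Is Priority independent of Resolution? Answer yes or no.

Every cell satisfies P(Priority,Resolution) = P(Priority)·P(Resolution). For instance P(Priority=P5) = 0.100, P(Resolution=4-24h) = 0.400, and 0.100×0.400 = 0.040 matches the joint entry. So Priority and Resolution are independent.

yes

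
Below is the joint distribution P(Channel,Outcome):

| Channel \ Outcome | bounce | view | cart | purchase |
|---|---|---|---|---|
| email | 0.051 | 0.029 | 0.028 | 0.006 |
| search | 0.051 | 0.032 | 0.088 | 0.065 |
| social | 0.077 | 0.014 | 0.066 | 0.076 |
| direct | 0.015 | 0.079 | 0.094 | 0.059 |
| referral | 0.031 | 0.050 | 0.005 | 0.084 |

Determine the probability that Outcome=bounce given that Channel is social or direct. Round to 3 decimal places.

P(Channel=social) = 0.077 + 0.014 + 0.066 + 0.076 = 0.233.
P(Channel=direct) = 0.015 + 0.079 + 0.094 + 0.059 = 0.247.
P(Channel ∈ {social, direct}) = 0.233 + 0.247 = 0.480; P(Outcome=bounce, Channel ∈ {social, direct}) = 0.077 + 0.015 = 0.092.
P(Outcome=bounce | Channel ∈ {social, direct}) = 0.092/0.480 = 0.192.

0.192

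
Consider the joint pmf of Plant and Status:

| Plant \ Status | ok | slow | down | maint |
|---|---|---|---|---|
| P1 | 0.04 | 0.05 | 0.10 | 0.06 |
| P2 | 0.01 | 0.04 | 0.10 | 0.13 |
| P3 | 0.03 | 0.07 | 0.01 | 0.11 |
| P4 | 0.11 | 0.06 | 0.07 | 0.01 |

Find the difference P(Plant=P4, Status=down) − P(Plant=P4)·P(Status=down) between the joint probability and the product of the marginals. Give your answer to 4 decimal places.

0.0000

P(Plant=P4) = 0.11 + 0.06 + 0.07 + 0.01 = 0.25.
P(Status=down) = 0.10 + 0.10 + 0.01 + 0.07 = 0.28.
P(Plant=P4, Status=down) − P(Plant=P4)P(Status=down) = 0.07 − 0.25×0.28 = 0.0000.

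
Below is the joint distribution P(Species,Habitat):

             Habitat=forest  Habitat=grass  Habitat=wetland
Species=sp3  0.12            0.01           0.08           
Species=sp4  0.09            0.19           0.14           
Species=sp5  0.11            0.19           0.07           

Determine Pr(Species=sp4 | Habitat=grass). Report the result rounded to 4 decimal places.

P(Habitat=grass) = 0.01 + 0.19 + 0.19 = 0.39.
P(Species=sp4 | Habitat=grass) = 0.19/0.39 = 0.4872.

0.4872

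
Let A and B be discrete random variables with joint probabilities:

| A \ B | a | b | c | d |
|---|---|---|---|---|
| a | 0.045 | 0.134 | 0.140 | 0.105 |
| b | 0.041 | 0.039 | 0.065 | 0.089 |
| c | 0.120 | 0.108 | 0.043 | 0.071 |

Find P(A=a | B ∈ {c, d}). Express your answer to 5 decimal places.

P(B=c) = 0.140 + 0.065 + 0.043 = 0.248.
P(B=d) = 0.105 + 0.089 + 0.071 = 0.265.
P(B ∈ {c, d}) = 0.248 + 0.265 = 0.513; P(A=a, B ∈ {c, d}) = 0.140 + 0.105 = 0.245.
P(A=a | B ∈ {c, d}) = 0.245/0.513 = 0.47758.

0.47758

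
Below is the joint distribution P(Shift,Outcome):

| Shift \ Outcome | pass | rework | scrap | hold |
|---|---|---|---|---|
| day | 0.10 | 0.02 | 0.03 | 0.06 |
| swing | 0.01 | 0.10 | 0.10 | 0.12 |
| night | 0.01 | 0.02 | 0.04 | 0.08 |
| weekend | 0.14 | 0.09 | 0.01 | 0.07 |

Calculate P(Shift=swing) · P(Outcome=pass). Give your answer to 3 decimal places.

0.086

P(Shift=swing) = 0.01 + 0.10 + 0.10 + 0.12 = 0.33.
P(Outcome=pass) = 0.10 + 0.01 + 0.01 + 0.14 = 0.26.
Product: 0.33 × 0.26 = 0.086.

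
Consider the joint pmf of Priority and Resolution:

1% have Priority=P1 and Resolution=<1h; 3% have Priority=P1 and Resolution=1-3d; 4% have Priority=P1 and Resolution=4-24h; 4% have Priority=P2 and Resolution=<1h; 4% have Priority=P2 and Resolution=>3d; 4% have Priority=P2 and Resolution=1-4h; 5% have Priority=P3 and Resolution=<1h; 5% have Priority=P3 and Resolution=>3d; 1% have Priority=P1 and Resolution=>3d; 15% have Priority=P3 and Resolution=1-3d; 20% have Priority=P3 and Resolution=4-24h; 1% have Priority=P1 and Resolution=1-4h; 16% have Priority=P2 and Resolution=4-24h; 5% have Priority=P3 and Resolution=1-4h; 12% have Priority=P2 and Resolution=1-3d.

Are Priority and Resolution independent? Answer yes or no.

Every cell satisfies P(Priority,Resolution) = P(Priority)·P(Resolution). For instance P(Priority=P2) = 0.40, P(Resolution=4-24h) = 0.40, and 0.40×0.40 = 0.16 matches the joint entry. So Priority and Resolution are independent.

yes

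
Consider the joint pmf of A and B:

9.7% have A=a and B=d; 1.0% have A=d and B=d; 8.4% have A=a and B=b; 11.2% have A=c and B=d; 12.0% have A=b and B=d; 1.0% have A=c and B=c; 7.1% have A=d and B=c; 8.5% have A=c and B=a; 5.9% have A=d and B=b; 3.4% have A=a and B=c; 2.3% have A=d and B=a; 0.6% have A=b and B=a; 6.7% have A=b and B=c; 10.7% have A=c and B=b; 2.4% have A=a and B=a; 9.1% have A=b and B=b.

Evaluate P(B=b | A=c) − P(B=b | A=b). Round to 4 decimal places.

0.0203

P(A=c) = 0.085 + 0.107 + 0.010 + 0.112 = 0.314; P(B=b | A=c) = 0.107/0.314 = 0.34076.
P(A=b) = 0.006 + 0.091 + 0.067 + 0.120 = 0.284; P(B=b | A=b) = 0.091/0.284 = 0.32042.
Difference = 0.0203.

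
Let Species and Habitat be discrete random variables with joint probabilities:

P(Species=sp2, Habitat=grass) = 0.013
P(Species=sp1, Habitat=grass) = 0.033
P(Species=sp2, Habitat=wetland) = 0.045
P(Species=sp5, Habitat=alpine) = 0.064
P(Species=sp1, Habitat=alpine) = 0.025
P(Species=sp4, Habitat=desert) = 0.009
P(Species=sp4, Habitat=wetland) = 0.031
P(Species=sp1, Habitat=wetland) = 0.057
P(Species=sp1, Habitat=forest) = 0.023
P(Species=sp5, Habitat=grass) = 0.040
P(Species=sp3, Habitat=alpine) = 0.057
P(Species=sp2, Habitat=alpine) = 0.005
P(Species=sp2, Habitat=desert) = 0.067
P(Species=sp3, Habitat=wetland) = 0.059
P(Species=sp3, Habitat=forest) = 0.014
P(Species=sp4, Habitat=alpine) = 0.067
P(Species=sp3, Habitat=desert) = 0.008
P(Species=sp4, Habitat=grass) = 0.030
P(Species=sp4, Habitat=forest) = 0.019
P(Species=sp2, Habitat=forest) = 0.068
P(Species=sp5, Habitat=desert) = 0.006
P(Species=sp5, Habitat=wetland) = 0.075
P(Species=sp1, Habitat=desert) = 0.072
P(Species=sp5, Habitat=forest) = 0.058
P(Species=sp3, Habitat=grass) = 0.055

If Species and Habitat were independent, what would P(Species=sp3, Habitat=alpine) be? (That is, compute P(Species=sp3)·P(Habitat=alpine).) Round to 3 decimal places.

P(Species=sp3) = 0.014 + 0.055 + 0.059 + 0.008 + 0.057 = 0.193.
P(Habitat=alpine) = 0.025 + 0.005 + 0.057 + 0.067 + 0.064 = 0.218.
Product: 0.193 × 0.218 = 0.042.

0.042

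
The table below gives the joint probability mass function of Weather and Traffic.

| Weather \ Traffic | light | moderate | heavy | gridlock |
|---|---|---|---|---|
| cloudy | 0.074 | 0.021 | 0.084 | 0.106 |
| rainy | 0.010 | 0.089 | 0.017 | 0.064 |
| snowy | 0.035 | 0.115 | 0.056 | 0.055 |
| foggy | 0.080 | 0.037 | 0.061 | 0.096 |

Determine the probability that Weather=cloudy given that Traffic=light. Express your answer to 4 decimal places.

0.3719

P(Traffic=light) = 0.074 + 0.010 + 0.035 + 0.080 = 0.199.
P(Weather=cloudy | Traffic=light) = 0.074/0.199 = 0.3719.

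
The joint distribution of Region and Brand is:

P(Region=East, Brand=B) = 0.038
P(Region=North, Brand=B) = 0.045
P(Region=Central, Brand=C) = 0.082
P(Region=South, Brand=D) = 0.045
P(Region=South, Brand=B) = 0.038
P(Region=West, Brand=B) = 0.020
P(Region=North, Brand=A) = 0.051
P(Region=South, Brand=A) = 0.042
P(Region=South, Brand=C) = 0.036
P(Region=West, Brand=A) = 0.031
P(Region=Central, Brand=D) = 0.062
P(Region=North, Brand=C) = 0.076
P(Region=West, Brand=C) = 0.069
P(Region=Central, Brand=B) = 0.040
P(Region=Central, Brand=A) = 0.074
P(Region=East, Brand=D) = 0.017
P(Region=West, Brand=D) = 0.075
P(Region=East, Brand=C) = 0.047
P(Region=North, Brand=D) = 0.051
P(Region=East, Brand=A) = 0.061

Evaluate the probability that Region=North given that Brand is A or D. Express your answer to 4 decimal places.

0.2004

P(Brand=A) = 0.051 + 0.042 + 0.061 + 0.031 + 0.074 = 0.259.
P(Brand=D) = 0.051 + 0.045 + 0.017 + 0.075 + 0.062 = 0.250.
P(Brand ∈ {A, D}) = 0.259 + 0.250 = 0.509; P(Region=North, Brand ∈ {A, D}) = 0.051 + 0.051 = 0.102.
P(Region=North | Brand ∈ {A, D}) = 0.102/0.509 = 0.2004.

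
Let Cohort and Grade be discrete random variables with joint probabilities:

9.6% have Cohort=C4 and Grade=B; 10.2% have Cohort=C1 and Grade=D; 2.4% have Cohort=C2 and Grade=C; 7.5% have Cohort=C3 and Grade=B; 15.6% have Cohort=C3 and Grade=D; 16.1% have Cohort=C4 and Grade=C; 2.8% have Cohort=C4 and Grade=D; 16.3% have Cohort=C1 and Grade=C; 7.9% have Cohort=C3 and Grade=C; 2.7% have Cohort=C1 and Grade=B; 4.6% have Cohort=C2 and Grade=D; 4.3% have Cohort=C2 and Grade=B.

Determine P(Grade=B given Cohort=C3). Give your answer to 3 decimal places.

0.242

P(Cohort=C3) = 0.075 + 0.079 + 0.156 = 0.310.
P(Grade=B | Cohort=C3) = 0.075/0.310 = 0.242.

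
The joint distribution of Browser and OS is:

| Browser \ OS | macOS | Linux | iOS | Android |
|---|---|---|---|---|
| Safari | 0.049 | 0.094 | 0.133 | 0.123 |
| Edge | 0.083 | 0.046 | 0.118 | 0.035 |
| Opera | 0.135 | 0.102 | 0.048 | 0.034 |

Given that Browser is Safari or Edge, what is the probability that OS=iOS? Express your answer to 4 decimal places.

0.3686

P(Browser=Safari) = 0.049 + 0.094 + 0.133 + 0.123 = 0.399.
P(Browser=Edge) = 0.083 + 0.046 + 0.118 + 0.035 = 0.282.
P(Browser ∈ {Safari, Edge}) = 0.399 + 0.282 = 0.681; P(OS=iOS, Browser ∈ {Safari, Edge}) = 0.133 + 0.118 = 0.251.
P(OS=iOS | Browser ∈ {Safari, Edge}) = 0.251/0.681 = 0.3686.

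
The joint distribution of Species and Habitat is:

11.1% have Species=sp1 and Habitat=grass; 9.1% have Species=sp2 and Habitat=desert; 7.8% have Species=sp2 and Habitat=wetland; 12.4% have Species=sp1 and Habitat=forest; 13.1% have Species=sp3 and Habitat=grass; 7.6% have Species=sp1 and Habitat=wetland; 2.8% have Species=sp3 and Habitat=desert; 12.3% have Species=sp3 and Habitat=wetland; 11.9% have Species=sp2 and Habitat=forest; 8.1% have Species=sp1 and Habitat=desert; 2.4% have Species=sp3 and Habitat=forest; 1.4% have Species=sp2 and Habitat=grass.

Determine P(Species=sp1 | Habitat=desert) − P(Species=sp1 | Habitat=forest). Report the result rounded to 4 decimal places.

P(Habitat=desert) = 0.081 + 0.091 + 0.028 = 0.200; P(Species=sp1 | Habitat=desert) = 0.081/0.200 = 0.40500.
P(Habitat=forest) = 0.124 + 0.119 + 0.024 = 0.267; P(Species=sp1 | Habitat=forest) = 0.124/0.267 = 0.46442.
Difference = -0.0594.

-0.0594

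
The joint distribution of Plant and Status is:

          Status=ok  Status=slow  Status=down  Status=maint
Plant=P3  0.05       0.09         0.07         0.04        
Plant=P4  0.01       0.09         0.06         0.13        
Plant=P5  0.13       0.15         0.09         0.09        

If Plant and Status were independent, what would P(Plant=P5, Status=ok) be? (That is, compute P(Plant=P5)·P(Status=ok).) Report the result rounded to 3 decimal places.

P(Plant=P5) = 0.13 + 0.15 + 0.09 + 0.09 = 0.46.
P(Status=ok) = 0.05 + 0.01 + 0.13 = 0.19.
Product: 0.46 × 0.19 = 0.087.

0.087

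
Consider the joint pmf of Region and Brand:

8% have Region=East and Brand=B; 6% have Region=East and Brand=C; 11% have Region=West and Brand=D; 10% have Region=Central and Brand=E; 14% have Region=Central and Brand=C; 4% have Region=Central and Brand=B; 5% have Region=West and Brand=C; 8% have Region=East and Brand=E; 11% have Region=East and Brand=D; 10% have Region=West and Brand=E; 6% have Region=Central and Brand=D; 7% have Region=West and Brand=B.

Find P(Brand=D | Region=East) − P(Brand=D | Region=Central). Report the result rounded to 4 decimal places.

P(Region=East) = 0.08 + 0.06 + 0.11 + 0.08 = 0.33; P(Brand=D | Region=East) = 0.11/0.33 = 0.33333.
P(Region=Central) = 0.04 + 0.14 + 0.06 + 0.10 = 0.34; P(Brand=D | Region=Central) = 0.06/0.34 = 0.17647.
Difference = 0.1569.

0.1569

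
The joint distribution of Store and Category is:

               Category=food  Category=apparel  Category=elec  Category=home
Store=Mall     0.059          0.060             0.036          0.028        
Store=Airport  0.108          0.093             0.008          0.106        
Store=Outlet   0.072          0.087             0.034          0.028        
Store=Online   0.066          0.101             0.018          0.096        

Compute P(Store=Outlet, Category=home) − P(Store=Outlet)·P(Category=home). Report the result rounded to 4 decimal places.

-0.0290

P(Store=Outlet) = 0.072 + 0.087 + 0.034 + 0.028 = 0.221.
P(Category=home) = 0.028 + 0.106 + 0.028 + 0.096 = 0.258.
P(Store=Outlet, Category=home) − P(Store=Outlet)P(Category=home) = 0.028 − 0.221×0.258 = -0.0290.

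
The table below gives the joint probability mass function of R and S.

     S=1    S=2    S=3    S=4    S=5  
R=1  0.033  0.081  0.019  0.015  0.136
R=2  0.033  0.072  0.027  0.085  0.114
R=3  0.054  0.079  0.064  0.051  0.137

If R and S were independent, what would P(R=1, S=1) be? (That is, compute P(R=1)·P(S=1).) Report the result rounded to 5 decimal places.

P(R=1) = 0.033 + 0.081 + 0.019 + 0.015 + 0.136 = 0.284.
P(S=1) = 0.033 + 0.033 + 0.054 = 0.120.
Product: 0.284 × 0.120 = 0.03408.

0.03408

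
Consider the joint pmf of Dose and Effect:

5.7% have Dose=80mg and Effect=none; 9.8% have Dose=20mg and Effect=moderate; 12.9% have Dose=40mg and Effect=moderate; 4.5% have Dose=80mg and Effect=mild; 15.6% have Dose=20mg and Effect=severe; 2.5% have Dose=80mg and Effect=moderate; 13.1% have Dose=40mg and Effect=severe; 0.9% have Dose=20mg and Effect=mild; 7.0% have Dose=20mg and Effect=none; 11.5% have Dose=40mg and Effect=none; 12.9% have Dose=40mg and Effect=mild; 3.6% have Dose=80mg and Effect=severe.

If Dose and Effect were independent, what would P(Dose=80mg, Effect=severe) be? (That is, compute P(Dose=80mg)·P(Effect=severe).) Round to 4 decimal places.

P(Dose=80mg) = 0.057 + 0.045 + 0.025 + 0.036 = 0.163.
P(Effect=severe) = 0.156 + 0.131 + 0.036 = 0.323.
Product: 0.163 × 0.323 = 0.0526.

0.0526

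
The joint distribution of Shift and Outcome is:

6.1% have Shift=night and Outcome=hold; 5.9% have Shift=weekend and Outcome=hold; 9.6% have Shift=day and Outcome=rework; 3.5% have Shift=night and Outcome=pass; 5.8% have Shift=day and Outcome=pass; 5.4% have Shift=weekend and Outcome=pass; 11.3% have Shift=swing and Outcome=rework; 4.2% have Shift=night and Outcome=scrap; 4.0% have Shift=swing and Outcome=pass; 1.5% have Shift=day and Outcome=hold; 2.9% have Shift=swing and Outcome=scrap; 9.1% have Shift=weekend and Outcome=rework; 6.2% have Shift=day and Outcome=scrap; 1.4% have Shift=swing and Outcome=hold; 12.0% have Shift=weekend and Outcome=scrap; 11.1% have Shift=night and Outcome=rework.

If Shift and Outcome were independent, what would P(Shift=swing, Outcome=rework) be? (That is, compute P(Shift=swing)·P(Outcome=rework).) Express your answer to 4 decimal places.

P(Shift=swing) = 0.040 + 0.113 + 0.029 + 0.014 = 0.196.
P(Outcome=rework) = 0.096 + 0.113 + 0.111 + 0.091 = 0.411.
Product: 0.196 × 0.411 = 0.0806.

0.0806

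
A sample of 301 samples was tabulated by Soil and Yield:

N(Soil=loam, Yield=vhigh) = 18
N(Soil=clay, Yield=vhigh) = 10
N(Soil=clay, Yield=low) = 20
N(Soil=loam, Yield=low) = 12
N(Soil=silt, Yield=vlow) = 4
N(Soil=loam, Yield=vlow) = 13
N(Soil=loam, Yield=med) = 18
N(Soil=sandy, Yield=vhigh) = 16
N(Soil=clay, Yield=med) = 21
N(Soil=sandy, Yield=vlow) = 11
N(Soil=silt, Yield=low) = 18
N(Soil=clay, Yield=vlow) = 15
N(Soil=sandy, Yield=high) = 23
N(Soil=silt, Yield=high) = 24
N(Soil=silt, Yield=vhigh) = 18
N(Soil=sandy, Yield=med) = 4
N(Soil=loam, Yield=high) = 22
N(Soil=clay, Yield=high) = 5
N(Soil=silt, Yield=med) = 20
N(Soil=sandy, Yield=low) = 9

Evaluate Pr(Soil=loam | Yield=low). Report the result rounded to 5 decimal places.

Total with Yield=low: 9 + 12 + 20 + 18 = 59.
P(Soil=loam | Yield=low) = 12/59 = 0.20339.

0.20339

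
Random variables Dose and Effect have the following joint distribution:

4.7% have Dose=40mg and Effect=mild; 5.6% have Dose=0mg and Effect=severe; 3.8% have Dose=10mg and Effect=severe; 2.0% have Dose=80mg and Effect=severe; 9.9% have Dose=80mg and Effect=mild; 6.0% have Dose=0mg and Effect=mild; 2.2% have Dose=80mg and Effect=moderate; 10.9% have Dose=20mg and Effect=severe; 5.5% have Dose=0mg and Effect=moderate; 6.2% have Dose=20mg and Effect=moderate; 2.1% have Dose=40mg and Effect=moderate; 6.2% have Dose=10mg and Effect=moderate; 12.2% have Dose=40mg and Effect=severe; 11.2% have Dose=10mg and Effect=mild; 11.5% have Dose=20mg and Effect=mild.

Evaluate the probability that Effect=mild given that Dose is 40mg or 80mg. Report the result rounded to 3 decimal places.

P(Dose=40mg) = 0.047 + 0.021 + 0.122 = 0.190.
P(Dose=80mg) = 0.099 + 0.022 + 0.020 = 0.141.
P(Dose ∈ {40mg, 80mg}) = 0.190 + 0.141 = 0.331; P(Effect=mild, Dose ∈ {40mg, 80mg}) = 0.047 + 0.099 = 0.146.
P(Effect=mild | Dose ∈ {40mg, 80mg}) = 0.146/0.331 = 0.441.

0.441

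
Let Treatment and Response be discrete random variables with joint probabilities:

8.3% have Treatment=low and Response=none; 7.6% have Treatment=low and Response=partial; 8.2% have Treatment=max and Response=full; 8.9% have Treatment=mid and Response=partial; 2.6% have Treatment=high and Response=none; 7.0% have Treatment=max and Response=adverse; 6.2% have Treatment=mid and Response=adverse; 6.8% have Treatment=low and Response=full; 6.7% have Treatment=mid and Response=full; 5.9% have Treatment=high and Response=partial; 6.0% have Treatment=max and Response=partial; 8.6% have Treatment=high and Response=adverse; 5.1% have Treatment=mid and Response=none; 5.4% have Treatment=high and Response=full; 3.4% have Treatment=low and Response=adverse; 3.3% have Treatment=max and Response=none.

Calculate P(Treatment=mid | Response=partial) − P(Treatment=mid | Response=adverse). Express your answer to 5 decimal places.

0.06735

P(Response=partial) = 0.076 + 0.089 + 0.059 + 0.060 = 0.284; P(Treatment=mid | Response=partial) = 0.089/0.284 = 0.313380.
P(Response=adverse) = 0.034 + 0.062 + 0.086 + 0.070 = 0.252; P(Treatment=mid | Response=adverse) = 0.062/0.252 = 0.246032.
Difference = 0.06735.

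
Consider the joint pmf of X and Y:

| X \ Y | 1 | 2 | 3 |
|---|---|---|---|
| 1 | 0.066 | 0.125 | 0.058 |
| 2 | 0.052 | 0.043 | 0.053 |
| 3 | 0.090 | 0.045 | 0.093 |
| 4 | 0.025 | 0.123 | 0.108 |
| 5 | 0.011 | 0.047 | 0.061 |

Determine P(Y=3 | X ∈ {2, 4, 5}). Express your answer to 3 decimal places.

P(X=2) = 0.052 + 0.043 + 0.053 = 0.148.
P(X=4) = 0.025 + 0.123 + 0.108 = 0.256.
P(X=5) = 0.011 + 0.047 + 0.061 = 0.119.
P(X ∈ {2, 4, 5}) = 0.148 + 0.256 + 0.119 = 0.523; P(Y=3, X ∈ {2, 4, 5}) = 0.053 + 0.108 + 0.061 = 0.222.
P(Y=3 | X ∈ {2, 4, 5}) = 0.222/0.523 = 0.424.

0.424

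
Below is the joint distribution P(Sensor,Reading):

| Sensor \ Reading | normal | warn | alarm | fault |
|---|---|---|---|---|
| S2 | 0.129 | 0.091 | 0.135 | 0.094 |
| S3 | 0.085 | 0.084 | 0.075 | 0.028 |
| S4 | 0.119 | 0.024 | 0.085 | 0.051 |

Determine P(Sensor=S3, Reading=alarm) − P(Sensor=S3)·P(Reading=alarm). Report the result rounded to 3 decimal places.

P(Sensor=S3) = 0.085 + 0.084 + 0.075 + 0.028 = 0.272.
P(Reading=alarm) = 0.135 + 0.075 + 0.085 = 0.295.
P(Sensor=S3, Reading=alarm) − P(Sensor=S3)P(Reading=alarm) = 0.075 − 0.272×0.295 = -0.005.

-0.005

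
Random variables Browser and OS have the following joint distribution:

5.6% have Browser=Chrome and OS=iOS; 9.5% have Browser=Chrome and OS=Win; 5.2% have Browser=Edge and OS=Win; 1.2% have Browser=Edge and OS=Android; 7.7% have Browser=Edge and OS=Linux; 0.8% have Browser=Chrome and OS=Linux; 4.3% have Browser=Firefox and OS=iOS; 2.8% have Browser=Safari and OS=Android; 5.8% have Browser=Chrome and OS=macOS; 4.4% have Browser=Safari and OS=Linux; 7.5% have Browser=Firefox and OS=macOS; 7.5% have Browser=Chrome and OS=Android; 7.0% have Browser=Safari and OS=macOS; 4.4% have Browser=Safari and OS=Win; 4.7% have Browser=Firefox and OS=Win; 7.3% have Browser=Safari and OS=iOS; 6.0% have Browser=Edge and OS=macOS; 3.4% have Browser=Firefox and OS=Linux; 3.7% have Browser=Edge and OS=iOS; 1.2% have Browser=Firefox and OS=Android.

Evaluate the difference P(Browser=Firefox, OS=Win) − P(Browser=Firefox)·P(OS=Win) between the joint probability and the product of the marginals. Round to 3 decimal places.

P(Browser=Firefox) = 0.047 + 0.075 + 0.034 + 0.043 + 0.012 = 0.211.
P(OS=Win) = 0.095 + 0.047 + 0.044 + 0.052 = 0.238.
P(Browser=Firefox, OS=Win) − P(Browser=Firefox)P(OS=Win) = 0.047 − 0.211×0.238 = -0.003.

-0.003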